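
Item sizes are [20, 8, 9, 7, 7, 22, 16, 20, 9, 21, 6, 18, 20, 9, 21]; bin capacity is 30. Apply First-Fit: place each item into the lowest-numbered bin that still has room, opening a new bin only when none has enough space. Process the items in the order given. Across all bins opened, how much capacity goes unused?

20 → bin 1 (remaining 10)
8 → bin 1 (remaining 2)
9 → bin 2 (remaining 21)
7 → bin 2 (remaining 14)
7 → bin 2 (remaining 7)
22 → bin 3 (remaining 8)
16 → bin 4 (remaining 14)
20 → bin 5 (remaining 10)
9 → bin 4 (remaining 5)
21 → bin 6 (remaining 9)
6 → bin 2 (remaining 1)
18 → bin 7 (remaining 12)
20 → bin 8 (remaining 10)
9 → bin 5 (remaining 1)
21 → bin 9 (remaining 9)
9 bins × 30 = 270; used 213; unused 57.

57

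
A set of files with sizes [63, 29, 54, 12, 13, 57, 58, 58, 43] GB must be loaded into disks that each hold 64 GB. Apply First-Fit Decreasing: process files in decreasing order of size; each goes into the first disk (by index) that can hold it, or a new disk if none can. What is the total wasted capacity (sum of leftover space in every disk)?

61

Sorted descending: 63, 58, 58, 57, 54, 43, 29, 13, 12.
disk 1: place 63 GB, 1 GB left
disk 2: place 58 GB, 6 GB left
disk 3: place 58 GB, 6 GB left
disk 4: place 57 GB, 7 GB left
disk 5: place 54 GB, 10 GB left
disk 6: place 43 GB, 21 GB left
disk 7: place 29 GB, 35 GB left
disk 6: place 13 GB, 8 GB left
disk 7: place 12 GB, 23 GB left
7 disks × 64 GB = 448 GB; used 387 GB; unused 61 GB.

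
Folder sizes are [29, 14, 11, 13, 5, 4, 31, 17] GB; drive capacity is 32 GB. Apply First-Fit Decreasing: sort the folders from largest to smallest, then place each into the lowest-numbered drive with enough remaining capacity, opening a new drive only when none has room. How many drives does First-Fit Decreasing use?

Sorted descending: 31, 29, 17, 14, 13, 11, 5, 4.
drive 1: place 31 GB, 1 GB left
drive 2: place 29 GB, 3 GB left
drive 3: place 17 GB, 15 GB left
drive 3: place 14 GB, 1 GB left
drive 4: place 13 GB, 19 GB left
drive 4: place 11 GB, 8 GB left
drive 4: place 5 GB, 3 GB left
drive 5: place 4 GB, 28 GB left
Final drives: [31] [29] [17,14] [13,11,5] [4].

5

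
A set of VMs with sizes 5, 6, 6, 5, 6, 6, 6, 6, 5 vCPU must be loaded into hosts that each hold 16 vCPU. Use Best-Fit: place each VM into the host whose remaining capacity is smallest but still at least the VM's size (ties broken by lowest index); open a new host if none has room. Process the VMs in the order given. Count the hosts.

4 hosts

Put 5 vCPU in host 1; 11 vCPU remain.
Put 6 vCPU in host 1; 5 vCPU remain.
Put 6 vCPU in host 2; 10 vCPU remain.
Put 5 vCPU in host 1; 0 vCPU remain.
Put 6 vCPU in host 2; 4 vCPU remain.
Put 6 vCPU in host 3; 10 vCPU remain.
Put 6 vCPU in host 3; 4 vCPU remain.
Put 6 vCPU in host 4; 10 vCPU remain.
Put 5 vCPU in host 4; 5 vCPU remain.
Final hosts: [5,6,5] [6,6] [6,6] [6,5].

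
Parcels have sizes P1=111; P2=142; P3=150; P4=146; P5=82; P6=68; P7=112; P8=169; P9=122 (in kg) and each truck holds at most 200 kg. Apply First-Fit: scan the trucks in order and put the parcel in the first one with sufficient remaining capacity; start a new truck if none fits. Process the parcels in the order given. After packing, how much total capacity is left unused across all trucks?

truck 1: place P1 (111 kg), 89 kg left
truck 2: place P2 (142 kg), 58 kg left
truck 3: place P3 (150 kg), 50 kg left
truck 4: place P4 (146 kg), 54 kg left
truck 1: place P5 (82 kg), 7 kg left
truck 5: place P6 (68 kg), 132 kg left
truck 5: place P7 (112 kg), 20 kg left
truck 6: place P8 (169 kg), 31 kg left
truck 7: place P9 (122 kg), 78 kg left
7 trucks × 200 kg = 1400 kg; used 1102 kg; unused 298 kg.

298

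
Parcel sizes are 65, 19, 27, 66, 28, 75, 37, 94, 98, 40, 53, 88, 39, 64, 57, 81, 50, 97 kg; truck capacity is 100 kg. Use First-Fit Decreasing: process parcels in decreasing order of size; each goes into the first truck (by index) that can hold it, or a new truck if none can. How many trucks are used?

12

Sorted descending: 98, 97, 94, 88, 81, 75, 66, 65, 64, 57, 53, 50, 40, 39, 37, 28, 27, 19.
truck 1: place 98 kg, 2 kg left
truck 2: place 97 kg, 3 kg left
truck 3: place 94 kg, 6 kg left
truck 4: place 88 kg, 12 kg left
truck 5: place 81 kg, 19 kg left
truck 6: place 75 kg, 25 kg left
truck 7: place 66 kg, 34 kg left
truck 8: place 65 kg, 35 kg left
truck 9: place 64 kg, 36 kg left
truck 10: place 57 kg, 43 kg left
truck 11: place 53 kg, 47 kg left
truck 12: place 50 kg, 50 kg left
truck 10: place 40 kg, 3 kg left
truck 11: place 39 kg, 8 kg left
truck 12: place 37 kg, 13 kg left
truck 7: place 28 kg, 6 kg left
truck 8: place 27 kg, 8 kg left
truck 5: place 19 kg, 0 kg left
Final trucks: [98] [97] [94] [88] [81,19] [75] [66,28] [65,27] [64] [57,40] [53,39] [50,37].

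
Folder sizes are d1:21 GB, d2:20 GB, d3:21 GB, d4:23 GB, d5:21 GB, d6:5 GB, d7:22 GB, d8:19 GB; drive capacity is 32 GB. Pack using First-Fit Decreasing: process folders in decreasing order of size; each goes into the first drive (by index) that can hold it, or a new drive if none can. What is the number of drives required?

Sorted descending: 23, 22, 21, 21, 21, 20, 19, 5.
Put 23 GB in drive 1; 9 GB remain.
Put 22 GB in drive 2; 10 GB remain.
Put 21 GB in drive 3; 11 GB remain.
Put 21 GB in drive 4; 11 GB remain.
Put 21 GB in drive 5; 11 GB remain.
Put 20 GB in drive 6; 12 GB remain.
Put 19 GB in drive 7; 13 GB remain.
Put 5 GB in drive 1; 4 GB remain.

7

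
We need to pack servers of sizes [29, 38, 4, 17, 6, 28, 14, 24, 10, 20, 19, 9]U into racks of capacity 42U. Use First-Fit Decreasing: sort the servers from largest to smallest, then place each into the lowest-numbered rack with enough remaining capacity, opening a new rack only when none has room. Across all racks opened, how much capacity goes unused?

34

Sorted descending: 38, 29, 28, 24, 20, 19, 17, 14, 10, 9, 6, 4.
38U → rack 1 (remaining 4U)
29U → rack 2 (remaining 13U)
28U → rack 3 (remaining 14U)
24U → rack 4 (remaining 18U)
20U → rack 5 (remaining 22U)
19U → rack 5 (remaining 3U)
17U → rack 4 (remaining 1U)
14U → rack 3 (remaining 0U)
10U → rack 2 (remaining 3U)
9U → rack 6 (remaining 33U)
6U → rack 6 (remaining 27U)
4U → rack 1 (remaining 0U)
6 racks × 42U = 252U; used 218U; unused 34U.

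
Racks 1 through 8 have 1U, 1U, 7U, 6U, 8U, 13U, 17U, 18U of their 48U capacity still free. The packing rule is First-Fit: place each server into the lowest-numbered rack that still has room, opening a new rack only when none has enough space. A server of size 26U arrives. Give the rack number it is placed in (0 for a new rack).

No rack has ≥ 26U free, so a new rack is opened.

0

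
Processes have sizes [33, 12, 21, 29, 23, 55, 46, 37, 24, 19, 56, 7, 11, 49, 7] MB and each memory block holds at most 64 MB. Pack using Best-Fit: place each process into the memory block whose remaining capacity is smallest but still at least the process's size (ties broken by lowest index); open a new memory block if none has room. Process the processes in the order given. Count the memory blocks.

33 MB → memory block 1 (remaining 31 MB)
12 MB → memory block 1 (remaining 19 MB)
21 MB → memory block 2 (remaining 43 MB)
29 MB → memory block 2 (remaining 14 MB)
23 MB → memory block 3 (remaining 41 MB)
55 MB → memory block 4 (remaining 9 MB)
46 MB → memory block 5 (remaining 18 MB)
37 MB → memory block 3 (remaining 4 MB)
24 MB → memory block 6 (remaining 40 MB)
19 MB → memory block 1 (remaining 0 MB)
56 MB → memory block 7 (remaining 8 MB)
7 MB → memory block 7 (remaining 1 MB)
11 MB → memory block 2 (remaining 3 MB)
49 MB → memory block 8 (remaining 15 MB)
7 MB → memory block 4 (remaining 2 MB)
Final memory blocks: [33,12,19] [21,29,11] [23,37] [55,7] [46] [24] [56,7] [49].

8 memory blocks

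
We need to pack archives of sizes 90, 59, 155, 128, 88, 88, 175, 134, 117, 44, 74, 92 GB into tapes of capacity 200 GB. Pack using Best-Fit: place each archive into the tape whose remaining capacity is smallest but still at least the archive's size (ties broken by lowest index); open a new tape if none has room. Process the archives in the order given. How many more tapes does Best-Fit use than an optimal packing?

1

Best-Fit: [90,59] [155,44] [128] [88,88] [175] [134] [117,74] [92] → 8 tapes.
Total size 1244 GB; any packing needs at least ⌈1244/200⌉ = 7 tapes.
An optimal packing achieves that bound: [175] [155,44] [134,59] [128] [117,74] [92,90] [88,88] → 7 tapes.
Excess: 8 − 7 = 1.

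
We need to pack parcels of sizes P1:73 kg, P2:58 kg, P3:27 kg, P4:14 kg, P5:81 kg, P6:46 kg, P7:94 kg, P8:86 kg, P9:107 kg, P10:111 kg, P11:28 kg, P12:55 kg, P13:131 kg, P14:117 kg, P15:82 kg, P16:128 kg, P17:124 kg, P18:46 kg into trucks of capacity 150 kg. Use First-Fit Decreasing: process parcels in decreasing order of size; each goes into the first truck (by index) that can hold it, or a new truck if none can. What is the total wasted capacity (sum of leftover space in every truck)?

Sorted descending: 131, 128, 124, 117, 111, 107, 94, 86, 82, 81, 73, 58, 55, 46, 46, 28, 27, 14.
Put 131 kg in truck 1; 19 kg remain.
Put 128 kg in truck 2; 22 kg remain.
Put 124 kg in truck 3; 26 kg remain.
Put 117 kg in truck 4; 33 kg remain.
Put 111 kg in truck 5; 39 kg remain.
Put 107 kg in truck 6; 43 kg remain.
Put 94 kg in truck 7; 56 kg remain.
Put 86 kg in truck 8; 64 kg remain.
Put 82 kg in truck 9; 68 kg remain.
Put 81 kg in truck 10; 69 kg remain.
Put 73 kg in truck 11; 77 kg remain.
Put 58 kg in truck 8; 6 kg remain.
Put 55 kg in truck 7; 1 kg remain.
Put 46 kg in truck 9; 22 kg remain.
Put 46 kg in truck 10; 23 kg remain.
Put 28 kg in truck 4; 5 kg remain.
Put 27 kg in truck 5; 12 kg remain.
Put 14 kg in truck 1; 5 kg remain.
11 trucks × 150 kg = 1650 kg; used 1408 kg; unused 242 kg.

242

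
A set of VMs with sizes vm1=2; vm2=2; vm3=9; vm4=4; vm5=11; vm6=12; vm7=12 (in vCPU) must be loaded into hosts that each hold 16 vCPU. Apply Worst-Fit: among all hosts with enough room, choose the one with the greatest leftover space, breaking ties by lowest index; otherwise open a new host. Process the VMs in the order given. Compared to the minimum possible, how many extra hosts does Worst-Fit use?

Worst-Fit: [2,2,9] [4,11] [12] [12] → 4 hosts.
Total size 52 vCPU; any packing needs at least ⌈52/16⌉ = 4 hosts.
So 4 is already optimal.

0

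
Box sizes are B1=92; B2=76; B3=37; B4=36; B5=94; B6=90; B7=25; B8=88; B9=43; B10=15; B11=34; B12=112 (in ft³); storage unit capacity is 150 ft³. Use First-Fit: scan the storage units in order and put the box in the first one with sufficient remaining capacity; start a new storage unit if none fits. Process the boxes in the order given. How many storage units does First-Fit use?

6 storage units

Put B1 (92 ft³) in storage unit 1; 58 ft³ remain.
Put B2 (76 ft³) in storage unit 2; 74 ft³ remain.
Put B3 (37 ft³) in storage unit 1; 21 ft³ remain.
Put B4 (36 ft³) in storage unit 2; 38 ft³ remain.
Put B5 (94 ft³) in storage unit 3; 56 ft³ remain.
Put B6 (90 ft³) in storage unit 4; 60 ft³ remain.
Put B7 (25 ft³) in storage unit 2; 13 ft³ remain.
Put B8 (88 ft³) in storage unit 5; 62 ft³ remain.
Put B9 (43 ft³) in storage unit 3; 13 ft³ remain.
Put B10 (15 ft³) in storage unit 1; 6 ft³ remain.
Put B11 (34 ft³) in storage unit 4; 26 ft³ remain.
Put B12 (112 ft³) in storage unit 6; 38 ft³ remain.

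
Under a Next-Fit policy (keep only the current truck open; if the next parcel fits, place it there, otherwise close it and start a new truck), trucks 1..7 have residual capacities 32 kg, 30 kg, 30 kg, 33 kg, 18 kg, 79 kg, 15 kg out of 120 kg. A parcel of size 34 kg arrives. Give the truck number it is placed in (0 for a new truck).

0

Next-Fit only looks at truck 7, which has 15 kg free.
34 kg does not fit, so a new truck is opened.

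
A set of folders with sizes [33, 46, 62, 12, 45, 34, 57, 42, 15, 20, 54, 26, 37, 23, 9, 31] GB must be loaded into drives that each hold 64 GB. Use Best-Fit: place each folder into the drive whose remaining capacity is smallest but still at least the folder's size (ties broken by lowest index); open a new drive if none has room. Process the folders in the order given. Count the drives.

drive 1: place 33 GB, 31 GB left
drive 2: place 46 GB, 18 GB left
drive 3: place 62 GB, 2 GB left
drive 2: place 12 GB, 6 GB left
drive 4: place 45 GB, 19 GB left
drive 5: place 34 GB, 30 GB left
drive 6: place 57 GB, 7 GB left
drive 7: place 42 GB, 22 GB left
drive 4: place 15 GB, 4 GB left
drive 7: place 20 GB, 2 GB left
drive 8: place 54 GB, 10 GB left
drive 5: place 26 GB, 4 GB left
drive 9: place 37 GB, 27 GB left
drive 9: place 23 GB, 4 GB left
drive 8: place 9 GB, 1 GB left
drive 1: place 31 GB, 0 GB left

9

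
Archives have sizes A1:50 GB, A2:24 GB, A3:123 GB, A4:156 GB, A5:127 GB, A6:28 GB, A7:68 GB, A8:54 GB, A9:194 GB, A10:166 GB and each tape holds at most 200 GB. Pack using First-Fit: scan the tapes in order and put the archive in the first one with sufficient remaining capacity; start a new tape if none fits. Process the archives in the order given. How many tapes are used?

6

Put A1 (50 GB) in tape 1; 150 GB remain.
Put A2 (24 GB) in tape 1; 126 GB remain.
Put A3 (123 GB) in tape 1; 3 GB remain.
Put A4 (156 GB) in tape 2; 44 GB remain.
Put A5 (127 GB) in tape 3; 73 GB remain.
Put A6 (28 GB) in tape 2; 16 GB remain.
Put A7 (68 GB) in tape 3; 5 GB remain.
Put A8 (54 GB) in tape 4; 146 GB remain.
Put A9 (194 GB) in tape 5; 6 GB remain.
Put A10 (166 GB) in tape 6; 34 GB remain.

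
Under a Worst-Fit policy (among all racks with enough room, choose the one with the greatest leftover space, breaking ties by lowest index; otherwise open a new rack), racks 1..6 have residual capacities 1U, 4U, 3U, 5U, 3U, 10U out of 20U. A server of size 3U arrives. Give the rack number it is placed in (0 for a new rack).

6

Racks with room: rack 2 (4U), rack 3 (3U), rack 4 (5U), rack 5 (3U), rack 6 (10U).
Most room is rack 6 with 10U free.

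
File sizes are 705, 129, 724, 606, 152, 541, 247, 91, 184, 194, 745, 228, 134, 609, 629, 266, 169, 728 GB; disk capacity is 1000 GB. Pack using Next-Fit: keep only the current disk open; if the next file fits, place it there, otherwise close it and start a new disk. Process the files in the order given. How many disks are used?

Put 705 GB in disk 1; 295 GB remain.
Put 129 GB in disk 1; 166 GB remain.
Put 724 GB in disk 2; 276 GB remain.
Put 606 GB in disk 3; 394 GB remain.
Put 152 GB in disk 3; 242 GB remain.
Put 541 GB in disk 4; 459 GB remain.
Put 247 GB in disk 4; 212 GB remain.
Put 91 GB in disk 4; 121 GB remain.
Put 184 GB in disk 5; 816 GB remain.
Put 194 GB in disk 5; 622 GB remain.
Put 745 GB in disk 6; 255 GB remain.
Put 228 GB in disk 6; 27 GB remain.
Put 134 GB in disk 7; 866 GB remain.
Put 609 GB in disk 7; 257 GB remain.
Put 629 GB in disk 8; 371 GB remain.
Put 266 GB in disk 8; 105 GB remain.
Put 169 GB in disk 9; 831 GB remain.
Put 728 GB in disk 9; 103 GB remain.

9 disks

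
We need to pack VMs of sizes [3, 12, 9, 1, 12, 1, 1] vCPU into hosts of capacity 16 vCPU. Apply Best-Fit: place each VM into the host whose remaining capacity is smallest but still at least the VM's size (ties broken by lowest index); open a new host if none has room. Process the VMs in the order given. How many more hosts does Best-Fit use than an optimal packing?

Best-Fit: [3,12,1] [9] [12,1,1] → 3 hosts.
Total size 39 vCPU; any packing needs at least ⌈39/16⌉ = 3 hosts.
So 3 is already optimal.

0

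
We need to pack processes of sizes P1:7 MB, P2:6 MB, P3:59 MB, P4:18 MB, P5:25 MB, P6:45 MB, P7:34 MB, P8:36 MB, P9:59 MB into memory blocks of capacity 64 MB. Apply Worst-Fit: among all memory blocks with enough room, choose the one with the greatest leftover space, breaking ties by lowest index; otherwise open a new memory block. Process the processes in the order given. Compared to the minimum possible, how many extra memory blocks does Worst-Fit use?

1

Worst-Fit: [7,6,18,25] [59] [45] [34] [36] [59] → 6 memory blocks.
Total size 289 MB; any packing needs at least ⌈289/64⌉ = 5 memory blocks.
An optimal packing achieves that bound: [59] [59] [45,18] [36,25] [34,7,6] → 5 memory blocks.
Excess: 6 − 5 = 1.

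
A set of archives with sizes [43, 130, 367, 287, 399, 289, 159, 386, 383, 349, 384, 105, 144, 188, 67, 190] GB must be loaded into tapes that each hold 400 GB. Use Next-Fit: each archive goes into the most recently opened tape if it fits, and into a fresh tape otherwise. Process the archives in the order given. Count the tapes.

13

43 GB → tape 1 (remaining 357 GB)
130 GB → tape 1 (remaining 227 GB)
367 GB → tape 2 (remaining 33 GB)
287 GB → tape 3 (remaining 113 GB)
399 GB → tape 4 (remaining 1 GB)
289 GB → tape 5 (remaining 111 GB)
159 GB → tape 6 (remaining 241 GB)
386 GB → tape 7 (remaining 14 GB)
383 GB → tape 8 (remaining 17 GB)
349 GB → tape 9 (remaining 51 GB)
384 GB → tape 10 (remaining 16 GB)
105 GB → tape 11 (remaining 295 GB)
144 GB → tape 11 (remaining 151 GB)
188 GB → tape 12 (remaining 212 GB)
67 GB → tape 12 (remaining 145 GB)
190 GB → tape 13 (remaining 210 GB)
Final tapes: [43,130] [367] [287] [399] [289] [159] [386] [383] [349] [384] [105,144] [188,67] [190].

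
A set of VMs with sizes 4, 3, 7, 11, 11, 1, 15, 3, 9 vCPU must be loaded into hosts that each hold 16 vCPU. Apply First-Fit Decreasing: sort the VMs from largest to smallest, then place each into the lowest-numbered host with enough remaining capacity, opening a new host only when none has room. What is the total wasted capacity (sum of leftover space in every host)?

Sorted descending: 15, 11, 11, 9, 7, 4, 3, 3, 1.
host 1: place 15 vCPU, 1 vCPU left
host 2: place 11 vCPU, 5 vCPU left
host 3: place 11 vCPU, 5 vCPU left
host 4: place 9 vCPU, 7 vCPU left
host 4: place 7 vCPU, 0 vCPU left
host 2: place 4 vCPU, 1 vCPU left
host 3: place 3 vCPU, 2 vCPU left
host 5: place 3 vCPU, 13 vCPU left
host 1: place 1 vCPU, 0 vCPU left
5 hosts × 16 vCPU = 80 vCPU; used 64 vCPU; unused 16 vCPU.

16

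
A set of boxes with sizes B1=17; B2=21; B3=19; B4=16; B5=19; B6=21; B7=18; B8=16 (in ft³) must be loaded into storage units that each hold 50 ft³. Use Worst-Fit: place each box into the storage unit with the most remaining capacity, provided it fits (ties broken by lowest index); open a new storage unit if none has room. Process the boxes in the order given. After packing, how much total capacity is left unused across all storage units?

storage unit 1: place B1 (17 ft³), 33 ft³ left
storage unit 1: place B2 (21 ft³), 12 ft³ left
storage unit 2: place B3 (19 ft³), 31 ft³ left
storage unit 2: place B4 (16 ft³), 15 ft³ left
storage unit 3: place B5 (19 ft³), 31 ft³ left
storage unit 3: place B6 (21 ft³), 10 ft³ left
storage unit 4: place B7 (18 ft³), 32 ft³ left
storage unit 4: place B8 (16 ft³), 16 ft³ left
4 storage units × 50 ft³ = 200 ft³; used 147 ft³; unused 53 ft³.

53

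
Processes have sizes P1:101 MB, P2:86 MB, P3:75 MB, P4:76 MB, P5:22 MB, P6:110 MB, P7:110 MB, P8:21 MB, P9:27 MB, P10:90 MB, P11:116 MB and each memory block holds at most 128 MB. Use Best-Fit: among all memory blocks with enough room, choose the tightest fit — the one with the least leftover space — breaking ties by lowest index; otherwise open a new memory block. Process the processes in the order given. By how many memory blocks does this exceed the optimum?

Best-Fit: [101,22] [86,21] [75] [76,27] [110] [110] [90] [116] → 8 memory blocks.
8 processes exceed 64 MB (half the capacity), and no two of those can share a memory block, so at least 8 memory blocks are needed.
So 8 is already optimal.

0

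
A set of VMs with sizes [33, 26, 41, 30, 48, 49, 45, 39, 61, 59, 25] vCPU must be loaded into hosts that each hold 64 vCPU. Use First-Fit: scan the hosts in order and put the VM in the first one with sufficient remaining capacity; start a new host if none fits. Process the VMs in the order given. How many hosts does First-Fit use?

33 vCPU → host 1 (remaining 31 vCPU)
26 vCPU → host 1 (remaining 5 vCPU)
41 vCPU → host 2 (remaining 23 vCPU)
30 vCPU → host 3 (remaining 34 vCPU)
48 vCPU → host 4 (remaining 16 vCPU)
49 vCPU → host 5 (remaining 15 vCPU)
45 vCPU → host 6 (remaining 19 vCPU)
39 vCPU → host 7 (remaining 25 vCPU)
61 vCPU → host 8 (remaining 3 vCPU)
59 vCPU → host 9 (remaining 5 vCPU)
25 vCPU → host 3 (remaining 9 vCPU)

9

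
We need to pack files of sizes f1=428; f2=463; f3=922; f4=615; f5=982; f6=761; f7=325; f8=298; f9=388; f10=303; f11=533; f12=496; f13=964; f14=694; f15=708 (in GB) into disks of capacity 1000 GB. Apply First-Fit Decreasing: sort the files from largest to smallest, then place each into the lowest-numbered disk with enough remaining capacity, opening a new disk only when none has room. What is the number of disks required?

10 disks

Sorted descending: 982, 964, 922, 761, 708, 694, 615, 533, 496, 463, 428, 388, 325, 303, 298.
982 GB → disk 1 (remaining 18 GB)
964 GB → disk 2 (remaining 36 GB)
922 GB → disk 3 (remaining 78 GB)
761 GB → disk 4 (remaining 239 GB)
708 GB → disk 5 (remaining 292 GB)
694 GB → disk 6 (remaining 306 GB)
615 GB → disk 7 (remaining 385 GB)
533 GB → disk 8 (remaining 467 GB)
496 GB → disk 9 (remaining 504 GB)
463 GB → disk 8 (remaining 4 GB)
428 GB → disk 9 (remaining 76 GB)
388 GB → disk 10 (remaining 612 GB)
325 GB → disk 7 (remaining 60 GB)
303 GB → disk 6 (remaining 3 GB)
298 GB → disk 10 (remaining 314 GB)
Final disks: [982] [964] [922] [761] [708] [694,303] [615,325] [533,463] [496,428] [388,298].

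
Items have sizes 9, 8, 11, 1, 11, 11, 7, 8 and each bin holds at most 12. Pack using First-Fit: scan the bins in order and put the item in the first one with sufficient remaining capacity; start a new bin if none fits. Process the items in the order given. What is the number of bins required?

9 → bin 1 (remaining 3)
8 → bin 2 (remaining 4)
11 → bin 3 (remaining 1)
1 → bin 1 (remaining 2)
11 → bin 4 (remaining 1)
11 → bin 5 (remaining 1)
7 → bin 6 (remaining 5)
8 → bin 7 (remaining 4)
Final bins: [9,1] [8] [11] [11] [11] [7] [8].

7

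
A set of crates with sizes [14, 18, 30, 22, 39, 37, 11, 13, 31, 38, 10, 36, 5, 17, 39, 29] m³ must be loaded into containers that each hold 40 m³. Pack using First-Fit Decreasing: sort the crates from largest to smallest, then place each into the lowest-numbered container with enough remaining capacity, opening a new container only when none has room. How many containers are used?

Sorted descending: 39, 39, 38, 37, 36, 31, 30, 29, 22, 18, 17, 14, 13, 11, 10, 5.
Put 39 m³ in container 1; 1 m³ remain.
Put 39 m³ in container 2; 1 m³ remain.
Put 38 m³ in container 3; 2 m³ remain.
Put 37 m³ in container 4; 3 m³ remain.
Put 36 m³ in container 5; 4 m³ remain.
Put 31 m³ in container 6; 9 m³ remain.
Put 30 m³ in container 7; 10 m³ remain.
Put 29 m³ in container 8; 11 m³ remain.
Put 22 m³ in container 9; 18 m³ remain.
Put 18 m³ in container 9; 0 m³ remain.
Put 17 m³ in container 10; 23 m³ remain.
Put 14 m³ in container 10; 9 m³ remain.
Put 13 m³ in container 11; 27 m³ remain.
Put 11 m³ in container 8; 0 m³ remain.
Put 10 m³ in container 7; 0 m³ remain.
Put 5 m³ in container 6; 4 m³ remain.

11 containers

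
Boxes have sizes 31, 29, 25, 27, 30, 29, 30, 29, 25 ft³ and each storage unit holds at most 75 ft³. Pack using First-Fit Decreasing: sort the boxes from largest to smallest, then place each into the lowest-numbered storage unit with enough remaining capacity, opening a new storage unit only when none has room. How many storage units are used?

5

Sorted descending: 31, 30, 30, 29, 29, 29, 27, 25, 25.
31 ft³ → storage unit 1 (remaining 44 ft³)
30 ft³ → storage unit 1 (remaining 14 ft³)
30 ft³ → storage unit 2 (remaining 45 ft³)
29 ft³ → storage unit 2 (remaining 16 ft³)
29 ft³ → storage unit 3 (remaining 46 ft³)
29 ft³ → storage unit 3 (remaining 17 ft³)
27 ft³ → storage unit 4 (remaining 48 ft³)
25 ft³ → storage unit 4 (remaining 23 ft³)
25 ft³ → storage unit 5 (remaining 50 ft³)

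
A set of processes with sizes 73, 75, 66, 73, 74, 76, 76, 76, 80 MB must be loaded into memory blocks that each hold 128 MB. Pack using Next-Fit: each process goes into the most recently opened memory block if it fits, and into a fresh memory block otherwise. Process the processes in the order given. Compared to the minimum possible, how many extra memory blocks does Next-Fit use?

0

Next-Fit: [73] [75] [66] [73] [74] [76] [76] [76] [80] → 9 memory blocks.
9 processes exceed 64 MB (half the capacity), and no two of those can share a memory block, so at least 9 memory blocks are needed.
So 9 is already optimal.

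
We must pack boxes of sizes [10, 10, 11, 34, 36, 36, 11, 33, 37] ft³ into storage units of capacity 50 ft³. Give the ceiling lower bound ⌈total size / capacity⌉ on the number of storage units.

Total size = 10 + 10 + 11 + 34 + 36 + 36 + 11 + 33 + 37 = 218 ft³.
⌈218 / 50⌉ = 5.

5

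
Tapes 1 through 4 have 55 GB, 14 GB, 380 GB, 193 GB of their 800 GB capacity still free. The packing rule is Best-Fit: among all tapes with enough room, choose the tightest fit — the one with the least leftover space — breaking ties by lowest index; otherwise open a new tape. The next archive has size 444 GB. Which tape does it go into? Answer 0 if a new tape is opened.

0

No tape has ≥ 444 GB free, so a new tape is opened.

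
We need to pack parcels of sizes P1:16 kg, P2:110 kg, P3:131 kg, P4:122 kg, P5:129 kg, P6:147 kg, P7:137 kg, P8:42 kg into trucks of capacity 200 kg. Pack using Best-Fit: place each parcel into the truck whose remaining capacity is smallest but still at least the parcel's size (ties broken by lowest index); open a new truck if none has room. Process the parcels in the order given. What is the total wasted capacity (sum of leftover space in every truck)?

366

Put P1 (16 kg) in truck 1; 184 kg remain.
Put P2 (110 kg) in truck 1; 74 kg remain.
Put P3 (131 kg) in truck 2; 69 kg remain.
Put P4 (122 kg) in truck 3; 78 kg remain.
Put P5 (129 kg) in truck 4; 71 kg remain.
Put P6 (147 kg) in truck 5; 53 kg remain.
Put P7 (137 kg) in truck 6; 63 kg remain.
Put P8 (42 kg) in truck 5; 11 kg remain.
6 trucks × 200 kg = 1200 kg; used 834 kg; unused 366 kg.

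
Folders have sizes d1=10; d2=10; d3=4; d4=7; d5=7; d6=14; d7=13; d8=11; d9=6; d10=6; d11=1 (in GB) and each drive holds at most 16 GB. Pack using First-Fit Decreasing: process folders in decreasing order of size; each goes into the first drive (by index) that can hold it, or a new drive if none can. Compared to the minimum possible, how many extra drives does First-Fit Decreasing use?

First-Fit Decreasing: [14,1] [13] [11,4] [10,6] [10,6] [7,7] → 6 drives.
Total size 89 GB; any packing needs at least ⌈89/16⌉ = 6 drives.
So 6 is already optimal.

0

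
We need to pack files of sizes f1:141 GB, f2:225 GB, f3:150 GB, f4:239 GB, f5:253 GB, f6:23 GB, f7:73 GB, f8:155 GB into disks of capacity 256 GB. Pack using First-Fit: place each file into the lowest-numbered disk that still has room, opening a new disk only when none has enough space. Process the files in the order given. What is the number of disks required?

Put f1 (141 GB) in disk 1; 115 GB remain.
Put f2 (225 GB) in disk 2; 31 GB remain.
Put f3 (150 GB) in disk 3; 106 GB remain.
Put f4 (239 GB) in disk 4; 17 GB remain.
Put f5 (253 GB) in disk 5; 3 GB remain.
Put f6 (23 GB) in disk 1; 92 GB remain.
Put f7 (73 GB) in disk 1; 19 GB remain.
Put f8 (155 GB) in disk 6; 101 GB remain.

6 disks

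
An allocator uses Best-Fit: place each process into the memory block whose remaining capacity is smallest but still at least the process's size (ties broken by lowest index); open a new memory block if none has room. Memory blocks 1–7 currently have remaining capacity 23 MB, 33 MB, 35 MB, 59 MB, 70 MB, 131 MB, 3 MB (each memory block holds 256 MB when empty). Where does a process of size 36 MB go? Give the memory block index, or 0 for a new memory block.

Memory blocks with room: memory block 4 (59 MB), memory block 5 (70 MB), memory block 6 (131 MB).
Tightest fit is memory block 4 with 59 MB free.

4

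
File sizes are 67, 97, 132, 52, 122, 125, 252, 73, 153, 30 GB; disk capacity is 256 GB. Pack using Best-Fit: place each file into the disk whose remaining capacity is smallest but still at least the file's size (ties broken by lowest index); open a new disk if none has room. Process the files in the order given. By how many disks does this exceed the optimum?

Best-Fit: [67,97,52,30] [132,122] [125,73] [252] [153] → 5 disks.
Total size 1103 GB; any packing needs at least ⌈1103/256⌉ = 5 disks.
So 5 is already optimal.

0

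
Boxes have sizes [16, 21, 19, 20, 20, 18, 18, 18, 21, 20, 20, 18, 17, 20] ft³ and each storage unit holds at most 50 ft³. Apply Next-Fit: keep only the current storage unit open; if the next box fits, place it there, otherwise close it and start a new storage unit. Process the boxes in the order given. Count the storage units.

storage unit 1: place 16 ft³, 34 ft³ left
storage unit 1: place 21 ft³, 13 ft³ left
storage unit 2: place 19 ft³, 31 ft³ left
storage unit 2: place 20 ft³, 11 ft³ left
storage unit 3: place 20 ft³, 30 ft³ left
storage unit 3: place 18 ft³, 12 ft³ left
storage unit 4: place 18 ft³, 32 ft³ left
storage unit 4: place 18 ft³, 14 ft³ left
storage unit 5: place 21 ft³, 29 ft³ left
storage unit 5: place 20 ft³, 9 ft³ left
storage unit 6: place 20 ft³, 30 ft³ left
storage unit 6: place 18 ft³, 12 ft³ left
storage unit 7: place 17 ft³, 33 ft³ left
storage unit 7: place 20 ft³, 13 ft³ left
Final storage units: [16,21] [19,20] [20,18] [18,18] [21,20] [20,18] [17,20].

7 storage units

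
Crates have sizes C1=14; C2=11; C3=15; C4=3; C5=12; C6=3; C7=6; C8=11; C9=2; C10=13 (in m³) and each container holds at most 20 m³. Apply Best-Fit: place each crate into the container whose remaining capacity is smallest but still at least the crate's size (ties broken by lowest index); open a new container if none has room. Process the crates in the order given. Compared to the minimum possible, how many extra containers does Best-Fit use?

Best-Fit: [14,3] [11] [15,3,2] [12,6] [11] [13] → 6 containers.
6 crates exceed 10 m³ (half the capacity), and no two of those can share a container, so at least 6 containers are needed.
So 6 is already optimal.

0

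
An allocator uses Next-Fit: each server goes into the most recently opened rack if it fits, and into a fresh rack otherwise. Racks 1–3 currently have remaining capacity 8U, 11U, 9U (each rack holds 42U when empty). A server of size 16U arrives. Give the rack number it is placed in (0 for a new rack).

0

Next-Fit only looks at rack 3, which has 9U free.
16U does not fit, so a new rack is opened.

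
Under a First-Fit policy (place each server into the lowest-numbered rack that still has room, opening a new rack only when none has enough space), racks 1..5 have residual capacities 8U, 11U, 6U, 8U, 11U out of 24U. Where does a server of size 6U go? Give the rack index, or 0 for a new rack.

Racks with room: rack 1 (8U), rack 2 (11U), rack 3 (6U), rack 4 (8U), rack 5 (11U).
The first with room is rack 1.

1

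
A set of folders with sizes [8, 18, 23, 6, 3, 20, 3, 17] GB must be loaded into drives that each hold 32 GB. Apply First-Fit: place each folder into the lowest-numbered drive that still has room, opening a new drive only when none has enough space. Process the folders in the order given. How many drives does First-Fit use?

4 drives

drive 1: place 8 GB, 24 GB left
drive 1: place 18 GB, 6 GB left
drive 2: place 23 GB, 9 GB left
drive 1: place 6 GB, 0 GB left
drive 2: place 3 GB, 6 GB left
drive 3: place 20 GB, 12 GB left
drive 2: place 3 GB, 3 GB left
drive 4: place 17 GB, 15 GB left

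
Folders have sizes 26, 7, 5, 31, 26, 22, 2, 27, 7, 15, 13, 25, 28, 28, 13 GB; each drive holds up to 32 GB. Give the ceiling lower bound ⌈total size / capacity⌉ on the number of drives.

9

Total size = 26 + 7 + 5 + 31 + 26 + 22 + 2 + 27 + 7 + 15 + 13 + 25 + 28 + 28 + 13 = 275 GB.
⌈275 / 32⌉ = 9.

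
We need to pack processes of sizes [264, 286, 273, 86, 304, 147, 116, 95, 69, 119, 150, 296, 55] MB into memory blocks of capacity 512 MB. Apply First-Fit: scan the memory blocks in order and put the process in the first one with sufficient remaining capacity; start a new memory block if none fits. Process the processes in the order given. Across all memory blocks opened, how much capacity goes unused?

Put 264 MB in memory block 1; 248 MB remain.
Put 286 MB in memory block 2; 226 MB remain.
Put 273 MB in memory block 3; 239 MB remain.
Put 86 MB in memory block 1; 162 MB remain.
Put 304 MB in memory block 4; 208 MB remain.
Put 147 MB in memory block 1; 15 MB remain.
Put 116 MB in memory block 2; 110 MB remain.
Put 95 MB in memory block 2; 15 MB remain.
Put 69 MB in memory block 3; 170 MB remain.
Put 119 MB in memory block 3; 51 MB remain.
Put 150 MB in memory block 4; 58 MB remain.
Put 296 MB in memory block 5; 216 MB remain.
Put 55 MB in memory block 4; 3 MB remain.
5 memory blocks × 512 MB = 2560 MB; used 2260 MB; unused 300 MB.

300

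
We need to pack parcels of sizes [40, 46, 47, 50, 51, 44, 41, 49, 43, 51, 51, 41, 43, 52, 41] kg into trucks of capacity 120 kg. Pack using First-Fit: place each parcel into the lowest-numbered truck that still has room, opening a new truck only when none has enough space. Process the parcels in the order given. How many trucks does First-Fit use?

truck 1: place 40 kg, 80 kg left
truck 1: place 46 kg, 34 kg left
truck 2: place 47 kg, 73 kg left
truck 2: place 50 kg, 23 kg left
truck 3: place 51 kg, 69 kg left
truck 3: place 44 kg, 25 kg left
truck 4: place 41 kg, 79 kg left
truck 4: place 49 kg, 30 kg left
truck 5: place 43 kg, 77 kg left
truck 5: place 51 kg, 26 kg left
truck 6: place 51 kg, 69 kg left
truck 6: place 41 kg, 28 kg left
truck 7: place 43 kg, 77 kg left
truck 7: place 52 kg, 25 kg left
truck 8: place 41 kg, 79 kg left
Final trucks: [40,46] [47,50] [51,44] [41,49] [43,51] [51,41] [43,52] [41].

8 trucks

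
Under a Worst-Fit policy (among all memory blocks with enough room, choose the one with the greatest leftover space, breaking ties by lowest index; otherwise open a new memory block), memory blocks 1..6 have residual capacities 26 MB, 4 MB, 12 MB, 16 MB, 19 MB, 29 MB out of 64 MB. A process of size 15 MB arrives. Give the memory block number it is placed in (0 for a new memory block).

6

Memory blocks with room: memory block 1 (26 MB), memory block 4 (16 MB), memory block 5 (19 MB), memory block 6 (29 MB).
Most room is memory block 6 with 29 MB free.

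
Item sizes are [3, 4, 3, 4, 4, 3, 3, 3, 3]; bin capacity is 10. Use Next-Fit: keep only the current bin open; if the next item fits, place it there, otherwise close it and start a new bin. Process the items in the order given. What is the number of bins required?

Put 3 in bin 1; 7 remain.
Put 4 in bin 1; 3 remain.
Put 3 in bin 1; 0 remain.
Put 4 in bin 2; 6 remain.
Put 4 in bin 2; 2 remain.
Put 3 in bin 3; 7 remain.
Put 3 in bin 3; 4 remain.
Put 3 in bin 3; 1 remain.
Put 3 in bin 4; 7 remain.
Final bins: [3,4,3] [4,4] [3,3,3] [3].

4 bins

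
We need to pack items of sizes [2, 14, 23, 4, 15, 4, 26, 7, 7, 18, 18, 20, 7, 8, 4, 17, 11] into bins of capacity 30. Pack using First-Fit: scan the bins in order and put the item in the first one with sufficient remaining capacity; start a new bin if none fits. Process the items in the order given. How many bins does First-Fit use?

8 bins

bin 1: place 2, 28 left
bin 1: place 14, 14 left
bin 2: place 23, 7 left
bin 1: place 4, 10 left
bin 3: place 15, 15 left
bin 1: place 4, 6 left
bin 4: place 26, 4 left
bin 2: place 7, 0 left
bin 3: place 7, 8 left
bin 5: place 18, 12 left
bin 6: place 18, 12 left
bin 7: place 20, 10 left
bin 3: place 7, 1 left
bin 5: place 8, 4 left
bin 1: place 4, 2 left
bin 8: place 17, 13 left
bin 6: place 11, 1 left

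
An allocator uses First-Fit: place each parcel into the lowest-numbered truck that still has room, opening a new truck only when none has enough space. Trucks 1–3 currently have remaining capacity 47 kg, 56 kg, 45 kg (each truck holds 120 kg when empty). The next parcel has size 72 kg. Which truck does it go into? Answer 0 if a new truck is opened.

No truck has ≥ 72 kg free, so a new truck is opened.

0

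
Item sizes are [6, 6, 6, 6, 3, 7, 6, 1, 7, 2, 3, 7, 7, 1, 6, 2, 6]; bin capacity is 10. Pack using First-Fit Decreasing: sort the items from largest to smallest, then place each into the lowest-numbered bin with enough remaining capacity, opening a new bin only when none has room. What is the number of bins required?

Sorted descending: 7, 7, 7, 7, 6, 6, 6, 6, 6, 6, 6, 3, 3, 2, 2, 1, 1.
7 → bin 1 (remaining 3)
7 → bin 2 (remaining 3)
7 → bin 3 (remaining 3)
7 → bin 4 (remaining 3)
6 → bin 5 (remaining 4)
6 → bin 6 (remaining 4)
6 → bin 7 (remaining 4)
6 → bin 8 (remaining 4)
6 → bin 9 (remaining 4)
6 → bin 10 (remaining 4)
6 → bin 11 (remaining 4)
3 → bin 1 (remaining 0)
3 → bin 2 (remaining 0)
2 → bin 3 (remaining 1)
2 → bin 4 (remaining 1)
1 → bin 3 (remaining 0)
1 → bin 4 (remaining 0)

11 bins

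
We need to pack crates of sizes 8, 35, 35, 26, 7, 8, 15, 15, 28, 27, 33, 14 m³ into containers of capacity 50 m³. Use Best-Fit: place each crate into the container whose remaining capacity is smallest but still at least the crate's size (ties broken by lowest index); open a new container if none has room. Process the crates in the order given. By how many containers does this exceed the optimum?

Best-Fit: [8,35,7] [35,8] [26,15] [15,28] [27] [33,14] → 6 containers.
Total size 251 m³; any packing needs at least ⌈251/50⌉ = 6 containers.
So 6 is already optimal.

0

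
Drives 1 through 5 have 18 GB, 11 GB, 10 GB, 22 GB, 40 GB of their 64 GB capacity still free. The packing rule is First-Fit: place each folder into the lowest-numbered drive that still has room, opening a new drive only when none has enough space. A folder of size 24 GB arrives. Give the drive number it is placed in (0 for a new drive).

5

Drives with room: drive 5 (40 GB).
The first with room is drive 5.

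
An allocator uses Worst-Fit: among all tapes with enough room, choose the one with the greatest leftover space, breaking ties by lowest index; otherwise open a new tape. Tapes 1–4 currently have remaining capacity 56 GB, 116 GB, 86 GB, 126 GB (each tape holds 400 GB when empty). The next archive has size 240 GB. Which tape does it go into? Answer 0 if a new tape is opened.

No tape has ≥ 240 GB free, so a new tape is opened.

0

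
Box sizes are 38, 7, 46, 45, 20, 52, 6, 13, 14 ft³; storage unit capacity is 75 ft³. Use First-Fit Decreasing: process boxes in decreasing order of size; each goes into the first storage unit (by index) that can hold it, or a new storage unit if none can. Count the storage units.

Sorted descending: 52, 46, 45, 38, 20, 14, 13, 7, 6.
52 ft³ → storage unit 1 (remaining 23 ft³)
46 ft³ → storage unit 2 (remaining 29 ft³)
45 ft³ → storage unit 3 (remaining 30 ft³)
38 ft³ → storage unit 4 (remaining 37 ft³)
20 ft³ → storage unit 1 (remaining 3 ft³)
14 ft³ → storage unit 2 (remaining 15 ft³)
13 ft³ → storage unit 2 (remaining 2 ft³)
7 ft³ → storage unit 3 (remaining 23 ft³)
6 ft³ → storage unit 3 (remaining 17 ft³)

4 storage units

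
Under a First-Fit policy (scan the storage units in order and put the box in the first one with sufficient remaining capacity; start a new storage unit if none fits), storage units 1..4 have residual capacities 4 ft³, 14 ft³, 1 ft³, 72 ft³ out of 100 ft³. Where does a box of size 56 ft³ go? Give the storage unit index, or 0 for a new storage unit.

Storage units with room: storage unit 4 (72 ft³).
The first with room is storage unit 4.

4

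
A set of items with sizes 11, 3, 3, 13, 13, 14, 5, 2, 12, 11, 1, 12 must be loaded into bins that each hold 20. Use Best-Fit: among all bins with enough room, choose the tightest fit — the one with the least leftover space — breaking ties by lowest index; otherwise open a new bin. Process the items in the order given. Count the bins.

11 → bin 1 (remaining 9)
3 → bin 1 (remaining 6)
3 → bin 1 (remaining 3)
13 → bin 2 (remaining 7)
13 → bin 3 (remaining 7)
14 → bin 4 (remaining 6)
5 → bin 4 (remaining 1)
2 → bin 1 (remaining 1)
12 → bin 5 (remaining 8)
11 → bin 6 (remaining 9)
1 → bin 1 (remaining 0)
12 → bin 7 (remaining 8)
Final bins: [11,3,3,2,1] [13] [13] [14,5] [12] [11] [12].

7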